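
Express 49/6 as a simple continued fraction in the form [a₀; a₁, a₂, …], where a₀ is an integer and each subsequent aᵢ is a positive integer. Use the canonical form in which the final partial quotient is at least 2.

49 ÷ 6 → quotient 8, remainder 1
6 ÷ 1 → quotient 6, remainder 0

[8; 6]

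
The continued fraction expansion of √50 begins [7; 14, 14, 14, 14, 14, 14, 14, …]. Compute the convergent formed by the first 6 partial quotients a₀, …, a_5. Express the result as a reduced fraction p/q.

3880899/548842

a_0 = 7: 7/1
a_1 = 14: 99/14
a_2 = 14: 1393/197
a_3 = 14: 19601/2772
a_4 = 14: 275807/39005
a_5 = 14: 3880899/548842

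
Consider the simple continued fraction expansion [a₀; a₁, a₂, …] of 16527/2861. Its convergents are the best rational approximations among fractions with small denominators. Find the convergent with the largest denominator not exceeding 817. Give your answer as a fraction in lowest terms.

List convergents until the denominator exceeds the bound:
a_0 = 5: 5/1  (≤ bound)
a_1 = 1: 6/1  (≤ bound)
a_2 = 3: 23/4  (≤ bound)
a_3 = 2: 52/9  (≤ bound)
a_4 = 10: 543/94  (≤ bound)
a_5 = 1: 595/103  (≤ bound)
a_6 = 1: 1138/197  (≤ bound)
a_7 = 14: 16527/2861  (> 817, stop)

1138/197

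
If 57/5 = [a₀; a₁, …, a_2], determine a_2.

2

57 = 11·5 + 2, so a_0 = 11
5 = 2·2 + 1, so a_1 = 2
2 = 2·1 + 0, so a_2 = 2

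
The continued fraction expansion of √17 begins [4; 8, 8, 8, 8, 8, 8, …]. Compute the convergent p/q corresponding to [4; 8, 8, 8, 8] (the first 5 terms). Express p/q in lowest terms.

Use the convergent recurrence hₖ = aₖ·hₖ₋₁ + hₖ₋₂ (and likewise for the denominators kₖ):
a_0 = 4: 4/1
a_1 = 8: 33/8
a_2 = 8: 268/65
a_3 = 8: 2177/528
a_4 = 8: 17684/4289

17684/4289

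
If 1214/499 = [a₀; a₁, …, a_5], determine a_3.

Repeatedly divide and take the remainder:
⌊1214/499⌋ = 2, remainder 216
⌊499/216⌋ = 2, remainder 67
⌊216/67⌋ = 3, remainder 15
⌊67/15⌋ = 4, remainder 7

4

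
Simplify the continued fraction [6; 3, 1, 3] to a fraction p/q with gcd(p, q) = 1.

Collapse the nested fraction from the inside out:
Start with 3.
1 + 1/(3/1) = 1 + 1/3 = 4/3
3 + 1/(4/3) = 3 + 3/4 = 15/4
6 + 1/(15/4) = 6 + 4/15 = 94/15

94/15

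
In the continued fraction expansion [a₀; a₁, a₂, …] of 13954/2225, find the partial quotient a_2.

Repeatedly divide and take the remainder:
13954 = 6·2225 + 604, so a_0 = 6
2225 = 3·604 + 413, so a_1 = 3
604 = 1·413 + 191, so a_2 = 1

1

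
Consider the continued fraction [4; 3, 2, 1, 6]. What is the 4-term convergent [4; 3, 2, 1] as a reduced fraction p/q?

43/10

Work from the innermost term outward:
Start with 1.
2 + 1/(1/1) = 2 + 1/1 = 3/1
3 + 1/(3/1) = 3 + 1/3 = 10/3
4 + 1/(10/3) = 4 + 3/10 = 43/10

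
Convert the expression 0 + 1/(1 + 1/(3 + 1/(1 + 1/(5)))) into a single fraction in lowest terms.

Start with 5.
1 + 1/(5/1) = 1 + 1/5 = 6/5
3 + 1/(6/5) = 3 + 5/6 = 23/6
1 + 1/(23/6) = 1 + 6/23 = 29/23
0 + 1/(29/23) = 0 + 23/29 = 23/29

23/29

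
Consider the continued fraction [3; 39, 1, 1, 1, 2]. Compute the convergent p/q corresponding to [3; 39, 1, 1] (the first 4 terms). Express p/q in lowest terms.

Start with 1.
1 + 1/(1/1) = 1 + 1/1 = 2/1
39 + 1/(2/1) = 39 + 1/2 = 79/2
3 + 1/(79/2) = 3 + 2/79 = 239/79

239/79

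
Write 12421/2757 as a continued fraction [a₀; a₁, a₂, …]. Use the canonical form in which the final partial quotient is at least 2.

12421 ÷ 2757 → quotient 4, remainder 1393
2757 ÷ 1393 → quotient 1, remainder 1364
1393 ÷ 1364 → quotient 1, remainder 29
1364 ÷ 29 → quotient 47, remainder 1
29 ÷ 1 → quotient 29, remainder 0

[4; 1, 1, 47, 29]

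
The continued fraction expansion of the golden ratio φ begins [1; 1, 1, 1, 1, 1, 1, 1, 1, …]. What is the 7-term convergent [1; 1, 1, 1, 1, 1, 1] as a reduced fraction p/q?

Start with 1.
1 + 1/(1/1) = 1 + 1/1 = 2/1
1 + 1/(2/1) = 1 + 1/2 = 3/2
1 + 1/(3/2) = 1 + 2/3 = 5/3
1 + 1/(5/3) = 1 + 3/5 = 8/5
1 + 1/(8/5) = 1 + 5/8 = 13/8
1 + 1/(13/8) = 1 + 8/13 = 21/13

21/13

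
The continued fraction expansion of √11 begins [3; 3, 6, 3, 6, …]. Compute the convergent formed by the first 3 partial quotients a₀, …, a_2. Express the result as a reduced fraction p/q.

63/19

Start with 6.
3 + 1/(6/1) = 3 + 1/6 = 19/6
3 + 1/(19/6) = 3 + 6/19 = 63/19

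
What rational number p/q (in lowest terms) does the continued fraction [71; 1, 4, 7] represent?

2585/36

Compute successive convergents:
a_0 = 71: 71/1
a_1 = 1: 72/1
a_2 = 4: 359/5
a_3 = 7: 2585/36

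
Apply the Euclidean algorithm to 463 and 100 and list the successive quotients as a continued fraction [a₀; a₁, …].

[4; 1, 1, 1, 2, 2, 1, 3]

Apply division with remainder until the remainder is 0:
463 = 4·100 + 63, so a_0 = 4
100 = 1·63 + 37, so a_1 = 1
63 = 1·37 + 26, so a_2 = 1
37 = 1·26 + 11, so a_3 = 1
26 = 2·11 + 4, so a_4 = 2
11 = 2·4 + 3, so a_5 = 2
4 = 1·3 + 1, so a_6 = 1
3 = 3·1 + 0, so a_7 = 3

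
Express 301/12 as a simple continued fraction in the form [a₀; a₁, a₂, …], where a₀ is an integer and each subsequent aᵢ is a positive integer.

301 = 25·12 + 1, so a_0 = 25
12 = 12·1 + 0, so a_1 = 12

[25; 12]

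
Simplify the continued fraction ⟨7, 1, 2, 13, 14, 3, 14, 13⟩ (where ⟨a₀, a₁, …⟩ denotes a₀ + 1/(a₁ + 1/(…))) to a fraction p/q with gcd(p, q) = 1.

2484583/323726

Compute successive convergents:
a_0 = 7: 7/1
a_1 = 1: 8/1
a_2 = 2: 23/3
a_3 = 13: 307/40
a_4 = 14: 4321/563
a_5 = 3: 13270/1729
a_6 = 14: 190101/24769
a_7 = 13: 2484583/323726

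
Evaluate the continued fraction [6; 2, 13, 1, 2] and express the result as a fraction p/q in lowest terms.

551/85

a_0 = 6: 6/1
a_1 = 2: 13/2
a_2 = 13: 175/27
a_3 = 1: 188/29
a_4 = 2: 551/85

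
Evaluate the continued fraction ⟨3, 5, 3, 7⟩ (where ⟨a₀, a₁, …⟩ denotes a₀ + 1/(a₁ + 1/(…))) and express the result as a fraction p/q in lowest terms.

373/117

Use the convergent recurrence hₖ = aₖ·hₖ₋₁ + hₖ₋₂ (and likewise for the denominators kₖ):
a_0 = 3: 3/1
a_1 = 5: 16/5
a_2 = 3: 51/16
a_3 = 7: 373/117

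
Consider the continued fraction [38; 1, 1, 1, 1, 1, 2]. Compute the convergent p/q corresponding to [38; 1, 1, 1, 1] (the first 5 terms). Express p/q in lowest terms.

Build up convergents one term at a time:
a_0 = 38: 38/1
a_1 = 1: 39/1
a_2 = 1: 77/2
a_3 = 1: 116/3
a_4 = 1: 193/5

193/5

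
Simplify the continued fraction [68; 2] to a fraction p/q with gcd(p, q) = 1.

Start with 2.
68 + 1/(2/1) = 68 + 1/2 = 137/2

137/2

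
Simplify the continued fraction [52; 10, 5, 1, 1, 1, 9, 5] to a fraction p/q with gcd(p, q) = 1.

443773/8518

Starting at the tail and folding back:
Start with 5.
9 + 1/(5/1) = 9 + 1/5 = 46/5
1 + 1/(46/5) = 1 + 5/46 = 51/46
1 + 1/(51/46) = 1 + 46/51 = 97/51
1 + 1/(97/51) = 1 + 51/97 = 148/97
5 + 1/(148/97) = 5 + 97/148 = 837/148
10 + 1/(837/148) = 10 + 148/837 = 8518/837
52 + 1/(8518/837) = 52 + 837/8518 = 443773/8518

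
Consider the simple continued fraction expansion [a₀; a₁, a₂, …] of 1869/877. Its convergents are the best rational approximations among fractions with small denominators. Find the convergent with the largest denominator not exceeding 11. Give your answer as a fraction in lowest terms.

17/8

List convergents until the denominator exceeds the bound:
a_0 = 2: 2/1  (≤ bound)
a_1 = 7: 15/7  (≤ bound)
a_2 = 1: 17/8  (≤ bound)
a_3 = 1: 32/15  (> 11, stop)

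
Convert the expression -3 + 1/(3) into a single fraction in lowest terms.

Collapse the nested fraction from the inside out:
Start with 3.
-3 + 1/(3/1) = -3 + 1/3 = -8/3

-8/3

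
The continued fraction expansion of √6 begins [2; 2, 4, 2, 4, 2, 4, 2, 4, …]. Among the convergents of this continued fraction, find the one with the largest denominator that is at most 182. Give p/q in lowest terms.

218/89

a_0 = 2: 2/1  (≤ bound)
a_1 = 2: 5/2  (≤ bound)
a_2 = 4: 22/9  (≤ bound)
a_3 = 2: 49/20  (≤ bound)
a_4 = 4: 218/89  (≤ bound)
a_5 = 2: 485/198  (> 182, stop)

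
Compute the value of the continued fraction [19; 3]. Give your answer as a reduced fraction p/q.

Build up convergents one term at a time:
a_0 = 19: 19/1
a_1 = 3: 58/3

58/3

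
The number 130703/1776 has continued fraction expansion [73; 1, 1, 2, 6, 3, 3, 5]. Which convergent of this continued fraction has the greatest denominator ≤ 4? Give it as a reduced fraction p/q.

147/2

a_0 = 73: 73/1  (≤ bound)
a_1 = 1: 74/1  (≤ bound)
a_2 = 1: 147/2  (≤ bound)
a_3 = 2: 368/5  (> 4, stop)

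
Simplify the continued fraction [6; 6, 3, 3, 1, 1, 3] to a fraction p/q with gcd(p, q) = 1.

3184/517

Start with 3.
1 + 1/(3/1) = 1 + 1/3 = 4/3
1 + 1/(4/3) = 1 + 3/4 = 7/4
3 + 1/(7/4) = 3 + 4/7 = 25/7
3 + 1/(25/7) = 3 + 7/25 = 82/25
6 + 1/(82/25) = 6 + 25/82 = 517/82
6 + 1/(517/82) = 6 + 82/517 = 3184/517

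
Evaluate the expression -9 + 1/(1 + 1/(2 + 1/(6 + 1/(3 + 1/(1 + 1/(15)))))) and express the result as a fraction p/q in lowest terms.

-10354/1245

Use the convergent recurrence hₖ = aₖ·hₖ₋₁ + hₖ₋₂ (and likewise for the denominators kₖ):
a_0 = -9: -9/1
a_1 = 1: -8/1
a_2 = 2: -25/3
a_3 = 6: -158/19
a_4 = 3: -499/60
a_5 = 1: -657/79
a_6 = 15: -10354/1245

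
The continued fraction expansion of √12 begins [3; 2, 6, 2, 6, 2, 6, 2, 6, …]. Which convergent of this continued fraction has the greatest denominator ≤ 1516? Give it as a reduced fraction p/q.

1351/390

a_0 = 3: 3/1  (≤ bound)
a_1 = 2: 7/2  (≤ bound)
a_2 = 6: 45/13  (≤ bound)
a_3 = 2: 97/28  (≤ bound)
a_4 = 6: 627/181  (≤ bound)
a_5 = 2: 1351/390  (≤ bound)
a_6 = 6: 8733/2521  (> 1516, stop)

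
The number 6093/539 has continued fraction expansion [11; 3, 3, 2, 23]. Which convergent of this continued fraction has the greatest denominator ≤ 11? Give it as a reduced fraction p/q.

a_0 = 11: 11/1  (≤ bound)
a_1 = 3: 34/3  (≤ bound)
a_2 = 3: 113/10  (≤ bound)
a_3 = 2: 260/23  (> 11, stop)

113/10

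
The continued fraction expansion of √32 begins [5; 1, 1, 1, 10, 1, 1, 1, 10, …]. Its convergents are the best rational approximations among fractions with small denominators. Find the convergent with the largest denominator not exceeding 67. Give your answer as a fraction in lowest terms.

379/67

a_0 = 5: 5/1  (≤ bound)
a_1 = 1: 6/1  (≤ bound)
a_2 = 1: 11/2  (≤ bound)
a_3 = 1: 17/3  (≤ bound)
a_4 = 10: 181/32  (≤ bound)
a_5 = 1: 198/35  (≤ bound)
a_6 = 1: 379/67  (≤ bound)
a_7 = 1: 577/102  (> 67, stop)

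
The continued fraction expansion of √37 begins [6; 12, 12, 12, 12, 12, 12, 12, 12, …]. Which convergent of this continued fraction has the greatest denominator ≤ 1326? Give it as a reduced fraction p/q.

882/145

a_0 = 6: 6/1  (≤ bound)
a_1 = 12: 73/12  (≤ bound)
a_2 = 12: 882/145  (≤ bound)
a_3 = 12: 10657/1752  (> 1326, stop)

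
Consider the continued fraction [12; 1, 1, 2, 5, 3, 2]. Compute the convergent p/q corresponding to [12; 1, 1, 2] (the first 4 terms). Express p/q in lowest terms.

63/5

Starting at the tail and folding back:
Start with 2.
1 + 1/(2/1) = 1 + 1/2 = 3/2
1 + 1/(3/2) = 1 + 2/3 = 5/3
12 + 1/(5/3) = 12 + 3/5 = 63/5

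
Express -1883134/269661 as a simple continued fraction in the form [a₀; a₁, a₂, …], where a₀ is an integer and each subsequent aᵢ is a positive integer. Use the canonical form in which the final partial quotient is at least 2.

-1883134 ÷ 269661 → quotient -7, remainder 4493
269661 ÷ 4493 → quotient 60, remainder 81
4493 ÷ 81 → quotient 55, remainder 38
81 ÷ 38 → quotient 2, remainder 5
38 ÷ 5 → quotient 7, remainder 3
5 ÷ 3 → quotient 1, remainder 2
3 ÷ 2 → quotient 1, remainder 1
2 ÷ 1 → quotient 2, remainder 0

[-7; 60, 55, 2, 7, 1, 1, 2]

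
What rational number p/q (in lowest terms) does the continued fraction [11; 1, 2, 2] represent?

82/7

Use the convergent recurrence hₖ = aₖ·hₖ₋₁ + hₖ₋₂ (and likewise for the denominators kₖ):
a_0 = 11: 11/1
a_1 = 1: 12/1
a_2 = 2: 35/3
a_3 = 2: 82/7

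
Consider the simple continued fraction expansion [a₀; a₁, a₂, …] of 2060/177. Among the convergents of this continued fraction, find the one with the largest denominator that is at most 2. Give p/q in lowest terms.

23/2

a_0 = 11: 11/1  (≤ bound)
a_1 = 1: 12/1  (≤ bound)
a_2 = 1: 23/2  (≤ bound)
a_3 = 1: 35/3  (> 2, stop)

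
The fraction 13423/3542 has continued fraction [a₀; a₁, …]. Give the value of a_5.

Apply division with remainder until the remainder is 0:
⌊13423/3542⌋ = 3, remainder 2797
⌊3542/2797⌋ = 1, remainder 745
⌊2797/745⌋ = 3, remainder 562
⌊745/562⌋ = 1, remainder 183
⌊562/183⌋ = 3, remainder 13
⌊183/13⌋ = 14, remainder 1

14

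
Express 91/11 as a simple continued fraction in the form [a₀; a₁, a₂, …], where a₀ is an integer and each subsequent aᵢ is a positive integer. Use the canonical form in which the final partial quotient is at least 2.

[8; 3, 1, 2]

Run the Euclidean algorithm, recording each quotient:
91 = 8·11 + 3, so a_0 = 8
11 = 3·3 + 2, so a_1 = 3
3 = 1·2 + 1, so a_2 = 1
2 = 2·1 + 0, so a_3 = 2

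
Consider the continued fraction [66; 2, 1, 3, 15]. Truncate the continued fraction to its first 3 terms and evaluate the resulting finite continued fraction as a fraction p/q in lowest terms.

a_0 = 66: 66/1
a_1 = 2: 133/2
a_2 = 1: 199/3

199/3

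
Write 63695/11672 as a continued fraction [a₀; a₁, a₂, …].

Repeatedly divide and take the remainder:
63695 = 5·11672 + 5335, so a_0 = 5
11672 = 2·5335 + 1002, so a_1 = 2
5335 = 5·1002 + 325, so a_2 = 5
1002 = 3·325 + 27, so a_3 = 3
325 = 12·27 + 1, so a_4 = 12
27 = 27·1 + 0, so a_5 = 27

[5; 2, 5, 3, 12, 27]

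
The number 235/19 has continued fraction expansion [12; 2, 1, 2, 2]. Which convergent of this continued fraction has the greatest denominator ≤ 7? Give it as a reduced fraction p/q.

List convergents until the denominator exceeds the bound:
a_0 = 12: 12/1  (≤ bound)
a_1 = 2: 25/2  (≤ bound)
a_2 = 1: 37/3  (≤ bound)
a_3 = 2: 99/8  (> 7, stop)

37/3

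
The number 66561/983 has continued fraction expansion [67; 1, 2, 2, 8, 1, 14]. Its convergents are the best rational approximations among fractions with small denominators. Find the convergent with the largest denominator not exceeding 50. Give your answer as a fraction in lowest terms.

List convergents until the denominator exceeds the bound:
a_0 = 67: 67/1  (≤ bound)
a_1 = 1: 68/1  (≤ bound)
a_2 = 2: 203/3  (≤ bound)
a_3 = 2: 474/7  (≤ bound)
a_4 = 8: 3995/59  (> 50, stop)

474/7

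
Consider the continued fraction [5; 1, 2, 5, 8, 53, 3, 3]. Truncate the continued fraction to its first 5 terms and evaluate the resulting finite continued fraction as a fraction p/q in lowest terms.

745/131

Starting at the tail and folding back:
Start with 8.
5 + 1/(8/1) = 5 + 1/8 = 41/8
2 + 1/(41/8) = 2 + 8/41 = 90/41
1 + 1/(90/41) = 1 + 41/90 = 131/90
5 + 1/(131/90) = 5 + 90/131 = 745/131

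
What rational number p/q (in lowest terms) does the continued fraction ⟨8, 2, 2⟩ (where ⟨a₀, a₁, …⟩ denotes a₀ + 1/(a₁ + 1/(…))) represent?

a_0 = 8: 8/1
a_1 = 2: 17/2
a_2 = 2: 42/5

42/5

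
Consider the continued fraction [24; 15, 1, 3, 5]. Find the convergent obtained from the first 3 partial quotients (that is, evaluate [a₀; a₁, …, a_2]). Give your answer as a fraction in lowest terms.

385/16

a_0 = 24: 24/1
a_1 = 15: 361/15
a_2 = 1: 385/16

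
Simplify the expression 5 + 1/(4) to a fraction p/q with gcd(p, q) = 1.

Use the convergent recurrence hₖ = aₖ·hₖ₋₁ + hₖ₋₂ (and likewise for the denominators kₖ):
a_0 = 5: 5/1
a_1 = 4: 21/4

21/4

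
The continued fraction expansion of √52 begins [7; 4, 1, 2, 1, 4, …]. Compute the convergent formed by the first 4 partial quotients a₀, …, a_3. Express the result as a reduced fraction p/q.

101/14

a_0 = 7: 7/1
a_1 = 4: 29/4
a_2 = 1: 36/5
a_3 = 2: 101/14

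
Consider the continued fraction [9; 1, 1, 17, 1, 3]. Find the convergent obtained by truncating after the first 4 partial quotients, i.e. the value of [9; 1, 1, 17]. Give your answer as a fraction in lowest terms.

333/35

a_0 = 9: 9/1
a_1 = 1: 10/1
a_2 = 1: 19/2
a_3 = 17: 333/35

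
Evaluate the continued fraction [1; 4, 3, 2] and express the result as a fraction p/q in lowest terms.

37/30

a_0 = 1: 1/1
a_1 = 4: 5/4
a_2 = 3: 16/13
a_3 = 2: 37/30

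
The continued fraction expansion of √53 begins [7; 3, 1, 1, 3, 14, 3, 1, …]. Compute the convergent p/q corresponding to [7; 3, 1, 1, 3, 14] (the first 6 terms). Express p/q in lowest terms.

2599/357

a_0 = 7: 7/1
a_1 = 3: 22/3
a_2 = 1: 29/4
a_3 = 1: 51/7
a_4 = 3: 182/25
a_5 = 14: 2599/357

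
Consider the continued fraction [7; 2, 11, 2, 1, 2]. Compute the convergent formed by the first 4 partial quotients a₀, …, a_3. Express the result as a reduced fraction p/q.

a_0 = 7: 7/1
a_1 = 2: 15/2
a_2 = 11: 172/23
a_3 = 2: 359/48

359/48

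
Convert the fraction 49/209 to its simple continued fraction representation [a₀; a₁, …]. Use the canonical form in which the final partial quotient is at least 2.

49 ÷ 209 → quotient 0, remainder 49
209 ÷ 49 → quotient 4, remainder 13
49 ÷ 13 → quotient 3, remainder 10
13 ÷ 10 → quotient 1, remainder 3
10 ÷ 3 → quotient 3, remainder 1
3 ÷ 1 → quotient 3, remainder 0

[0; 4, 3, 1, 3, 3]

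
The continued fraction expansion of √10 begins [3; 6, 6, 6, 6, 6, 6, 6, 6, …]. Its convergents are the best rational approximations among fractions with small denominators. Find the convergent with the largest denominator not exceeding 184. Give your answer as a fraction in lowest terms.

a_0 = 3: 3/1  (≤ bound)
a_1 = 6: 19/6  (≤ bound)
a_2 = 6: 117/37  (≤ bound)
a_3 = 6: 721/228  (> 184, stop)

117/37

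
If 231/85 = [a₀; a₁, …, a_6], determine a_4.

1

Repeatedly divide and take the remainder:
⌊231/85⌋ = 2, remainder 61
⌊85/61⌋ = 1, remainder 24
⌊61/24⌋ = 2, remainder 13
⌊24/13⌋ = 1, remainder 11
⌊13/11⌋ = 1, remainder 2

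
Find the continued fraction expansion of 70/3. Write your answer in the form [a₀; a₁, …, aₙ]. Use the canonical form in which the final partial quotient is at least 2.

70 ÷ 3 → quotient 23, remainder 1
3 ÷ 1 → quotient 3, remainder 0

[23; 3]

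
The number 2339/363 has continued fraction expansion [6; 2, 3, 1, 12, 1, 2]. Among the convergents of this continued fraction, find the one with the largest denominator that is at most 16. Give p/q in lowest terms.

58/9

List convergents until the denominator exceeds the bound:
a_0 = 6: 6/1  (≤ bound)
a_1 = 2: 13/2  (≤ bound)
a_2 = 3: 45/7  (≤ bound)
a_3 = 1: 58/9  (≤ bound)
a_4 = 12: 741/115  (> 16, stop)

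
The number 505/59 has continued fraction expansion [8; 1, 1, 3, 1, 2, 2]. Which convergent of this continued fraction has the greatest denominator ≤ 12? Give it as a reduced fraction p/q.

List convergents until the denominator exceeds the bound:
a_0 = 8: 8/1  (≤ bound)
a_1 = 1: 9/1  (≤ bound)
a_2 = 1: 17/2  (≤ bound)
a_3 = 3: 60/7  (≤ bound)
a_4 = 1: 77/9  (≤ bound)
a_5 = 2: 214/25  (> 12, stop)

77/9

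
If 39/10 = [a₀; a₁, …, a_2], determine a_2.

9

Repeatedly divide and take the remainder:
39 ÷ 10 → quotient 3, remainder 9
10 ÷ 9 → quotient 1, remainder 1
9 ÷ 1 → quotient 9, remainder 0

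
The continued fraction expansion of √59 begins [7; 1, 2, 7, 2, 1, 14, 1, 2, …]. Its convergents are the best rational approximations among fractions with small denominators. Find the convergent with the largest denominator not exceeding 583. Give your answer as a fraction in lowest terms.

List convergents until the denominator exceeds the bound:
a_0 = 7: 7/1  (≤ bound)
a_1 = 1: 8/1  (≤ bound)
a_2 = 2: 23/3  (≤ bound)
a_3 = 7: 169/22  (≤ bound)
a_4 = 2: 361/47  (≤ bound)
a_5 = 1: 530/69  (≤ bound)
a_6 = 14: 7781/1013  (> 583, stop)

530/69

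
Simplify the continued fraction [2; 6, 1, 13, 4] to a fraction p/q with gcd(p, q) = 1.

847/395

Start with 4.
13 + 1/(4/1) = 13 + 1/4 = 53/4
1 + 1/(53/4) = 1 + 4/53 = 57/53
6 + 1/(57/53) = 6 + 53/57 = 395/57
2 + 1/(395/57) = 2 + 57/395 = 847/395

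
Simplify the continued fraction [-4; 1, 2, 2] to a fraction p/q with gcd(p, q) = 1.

-23/7

Collapse the nested fraction from the inside out:
Start with 2.
2 + 1/(2/1) = 2 + 1/2 = 5/2
1 + 1/(5/2) = 1 + 2/5 = 7/5
-4 + 1/(7/5) = -4 + 5/7 = -23/7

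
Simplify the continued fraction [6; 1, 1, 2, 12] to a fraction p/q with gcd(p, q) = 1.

409/62

a_0 = 6: 6/1
a_1 = 1: 7/1
a_2 = 1: 13/2
a_3 = 2: 33/5
a_4 = 12: 409/62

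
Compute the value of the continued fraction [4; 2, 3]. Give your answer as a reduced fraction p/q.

31/7

a_0 = 4: 4/1
a_1 = 2: 9/2
a_2 = 3: 31/7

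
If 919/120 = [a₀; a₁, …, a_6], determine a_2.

1

Repeatedly divide and take the remainder:
919 ÷ 120 → quotient 7, remainder 79
120 ÷ 79 → quotient 1, remainder 41
79 ÷ 41 → quotient 1, remainder 38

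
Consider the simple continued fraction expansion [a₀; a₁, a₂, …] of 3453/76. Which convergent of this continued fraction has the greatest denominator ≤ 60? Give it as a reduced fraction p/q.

1045/23

List convergents until the denominator exceeds the bound:
a_0 = 45: 45/1  (≤ bound)
a_1 = 2: 91/2  (≤ bound)
a_2 = 3: 318/7  (≤ bound)
a_3 = 3: 1045/23  (≤ bound)
a_4 = 3: 3453/76  (> 60, stop)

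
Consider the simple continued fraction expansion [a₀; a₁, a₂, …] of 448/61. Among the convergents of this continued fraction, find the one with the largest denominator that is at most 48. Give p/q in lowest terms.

a_0 = 7: 7/1  (≤ bound)
a_1 = 2: 15/2  (≤ bound)
a_2 = 1: 22/3  (≤ bound)
a_3 = 9: 213/29  (≤ bound)
a_4 = 2: 448/61  (> 48, stop)

213/29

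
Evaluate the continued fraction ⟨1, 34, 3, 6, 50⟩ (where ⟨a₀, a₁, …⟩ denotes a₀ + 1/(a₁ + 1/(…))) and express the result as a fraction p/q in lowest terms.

Collapse the nested fraction from the inside out:
Start with 50.
6 + 1/(50/1) = 6 + 1/50 = 301/50
3 + 1/(301/50) = 3 + 50/301 = 953/301
34 + 1/(953/301) = 34 + 301/953 = 32703/953
1 + 1/(32703/953) = 1 + 953/32703 = 33656/32703

33656/32703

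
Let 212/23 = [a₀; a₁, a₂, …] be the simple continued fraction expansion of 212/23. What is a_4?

Apply division with remainder until the remainder is 0:
212 ÷ 23 → quotient 9, remainder 5
23 ÷ 5 → quotient 4, remainder 3
5 ÷ 3 → quotient 1, remainder 2
3 ÷ 2 → quotient 1, remainder 1
2 ÷ 1 → quotient 2, remainder 0

2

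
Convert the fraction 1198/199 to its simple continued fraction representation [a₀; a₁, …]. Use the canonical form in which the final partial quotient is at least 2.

Run the Euclidean algorithm, recording each quotient:
1198 ÷ 199 → quotient 6, remainder 4
199 ÷ 4 → quotient 49, remainder 3
4 ÷ 3 → quotient 1, remainder 1
3 ÷ 1 → quotient 3, remainder 0

[6; 49, 1, 3]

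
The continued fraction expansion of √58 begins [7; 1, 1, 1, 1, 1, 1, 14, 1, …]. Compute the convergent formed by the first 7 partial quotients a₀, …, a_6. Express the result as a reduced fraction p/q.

Start with 1.
1 + 1/(1/1) = 1 + 1/1 = 2/1
1 + 1/(2/1) = 1 + 1/2 = 3/2
1 + 1/(3/2) = 1 + 2/3 = 5/3
1 + 1/(5/3) = 1 + 3/5 = 8/5
1 + 1/(8/5) = 1 + 5/8 = 13/8
7 + 1/(13/8) = 7 + 8/13 = 99/13

99/13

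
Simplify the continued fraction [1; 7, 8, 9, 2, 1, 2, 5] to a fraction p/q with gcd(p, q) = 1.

26539/23272

Start with 5.
2 + 1/(5/1) = 2 + 1/5 = 11/5
1 + 1/(11/5) = 1 + 5/11 = 16/11
2 + 1/(16/11) = 2 + 11/16 = 43/16
9 + 1/(43/16) = 9 + 16/43 = 403/43
8 + 1/(403/43) = 8 + 43/403 = 3267/403
7 + 1/(3267/403) = 7 + 403/3267 = 23272/3267
1 + 1/(23272/3267) = 1 + 3267/23272 = 26539/23272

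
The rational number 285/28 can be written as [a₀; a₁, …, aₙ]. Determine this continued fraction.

[10; 5, 1, 1, 2]

Run the Euclidean algorithm, recording each quotient:
285 ÷ 28 → quotient 10, remainder 5
28 ÷ 5 → quotient 5, remainder 3
5 ÷ 3 → quotient 1, remainder 2
3 ÷ 2 → quotient 1, remainder 1
2 ÷ 1 → quotient 2, remainder 0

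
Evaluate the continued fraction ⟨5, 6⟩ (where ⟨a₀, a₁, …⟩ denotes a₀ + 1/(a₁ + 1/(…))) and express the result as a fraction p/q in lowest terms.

31/6

Start with 6.
5 + 1/(6/1) = 5 + 1/6 = 31/6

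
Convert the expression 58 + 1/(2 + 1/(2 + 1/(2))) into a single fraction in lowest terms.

a_0 = 58: 58/1
a_1 = 2: 117/2
a_2 = 2: 292/5
a_3 = 2: 701/12

701/12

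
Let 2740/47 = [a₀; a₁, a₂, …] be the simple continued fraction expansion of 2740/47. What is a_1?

Apply division with remainder until the remainder is 0:
2740 ÷ 47 → quotient 58, remainder 14
47 ÷ 14 → quotient 3, remainder 5

3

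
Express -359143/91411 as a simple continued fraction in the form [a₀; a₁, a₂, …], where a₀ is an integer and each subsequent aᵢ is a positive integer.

[-4; 14, 16, 2, 1, 1, 1, 49]

Apply division with remainder until the remainder is 0:
-359143 ÷ 91411 → quotient -4, remainder 6501
91411 ÷ 6501 → quotient 14, remainder 397
6501 ÷ 397 → quotient 16, remainder 149
397 ÷ 149 → quotient 2, remainder 99
149 ÷ 99 → quotient 1, remainder 50
99 ÷ 50 → quotient 1, remainder 49
50 ÷ 49 → quotient 1, remainder 1
49 ÷ 1 → quotient 49, remainder 0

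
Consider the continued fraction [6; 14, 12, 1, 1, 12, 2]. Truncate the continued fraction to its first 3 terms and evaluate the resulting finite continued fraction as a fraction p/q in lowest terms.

1026/169

a_0 = 6: 6/1
a_1 = 14: 85/14
a_2 = 12: 1026/169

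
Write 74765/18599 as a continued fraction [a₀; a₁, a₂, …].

[4; 50, 2, 2, 10, 7]

Run the Euclidean algorithm, recording each quotient:
⌊74765/18599⌋ = 4, remainder 369
⌊18599/369⌋ = 50, remainder 149
⌊369/149⌋ = 2, remainder 71
⌊149/71⌋ = 2, remainder 7
⌊71/7⌋ = 10, remainder 1
⌊7/1⌋ = 7, remainder 0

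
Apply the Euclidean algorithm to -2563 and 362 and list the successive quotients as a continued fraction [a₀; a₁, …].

[-8; 1, 11, 2, 14]

Repeatedly divide and take the remainder:
-2563 ÷ 362 → quotient -8, remainder 333
362 ÷ 333 → quotient 1, remainder 29
333 ÷ 29 → quotient 11, remainder 14
29 ÷ 14 → quotient 2, remainder 1
14 ÷ 1 → quotient 14, remainder 0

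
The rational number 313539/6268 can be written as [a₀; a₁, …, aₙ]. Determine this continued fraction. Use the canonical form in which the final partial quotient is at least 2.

[50; 45, 10, 1, 2, 4]

⌊313539/6268⌋ = 50, remainder 139
⌊6268/139⌋ = 45, remainder 13
⌊139/13⌋ = 10, remainder 9
⌊13/9⌋ = 1, remainder 4
⌊9/4⌋ = 2, remainder 1
⌊4/1⌋ = 4, remainder 0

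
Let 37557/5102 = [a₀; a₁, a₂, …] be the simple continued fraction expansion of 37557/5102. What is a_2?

⌊37557/5102⌋ = 7, remainder 1843
⌊5102/1843⌋ = 2, remainder 1416
⌊1843/1416⌋ = 1, remainder 427

1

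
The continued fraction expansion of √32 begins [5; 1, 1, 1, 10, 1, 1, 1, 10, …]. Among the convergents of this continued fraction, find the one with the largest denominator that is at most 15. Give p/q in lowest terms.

17/3

a_0 = 5: 5/1  (≤ bound)
a_1 = 1: 6/1  (≤ bound)
a_2 = 1: 11/2  (≤ bound)
a_3 = 1: 17/3  (≤ bound)
a_4 = 10: 181/32  (> 15, stop)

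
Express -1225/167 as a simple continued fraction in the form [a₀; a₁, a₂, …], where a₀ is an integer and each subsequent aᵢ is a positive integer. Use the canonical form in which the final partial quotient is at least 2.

-1225 ÷ 167 → quotient -8, remainder 111
167 ÷ 111 → quotient 1, remainder 56
111 ÷ 56 → quotient 1, remainder 55
56 ÷ 55 → quotient 1, remainder 1
55 ÷ 1 → quotient 55, remainder 0

[-8; 1, 1, 1, 55]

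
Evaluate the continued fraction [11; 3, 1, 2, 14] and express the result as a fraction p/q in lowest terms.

Starting at the tail and folding back:
Start with 14.
2 + 1/(14/1) = 2 + 1/14 = 29/14
1 + 1/(29/14) = 1 + 14/29 = 43/29
3 + 1/(43/29) = 3 + 29/43 = 158/43
11 + 1/(158/43) = 11 + 43/158 = 1781/158

1781/158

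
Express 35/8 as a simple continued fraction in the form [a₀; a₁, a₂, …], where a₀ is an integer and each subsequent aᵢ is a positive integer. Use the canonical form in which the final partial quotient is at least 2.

35 = 4·8 + 3, so a_0 = 4
8 = 2·3 + 2, so a_1 = 2
3 = 1·2 + 1, so a_2 = 1
2 = 2·1 + 0, so a_3 = 2

[4; 2, 1, 2]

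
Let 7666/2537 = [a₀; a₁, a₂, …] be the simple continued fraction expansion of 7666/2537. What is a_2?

7

⌊7666/2537⌋ = 3, remainder 55
⌊2537/55⌋ = 46, remainder 7
⌊55/7⌋ = 7, remainder 6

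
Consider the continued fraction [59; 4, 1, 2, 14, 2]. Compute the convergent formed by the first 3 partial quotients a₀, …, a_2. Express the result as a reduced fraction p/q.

Start with 1.
4 + 1/(1/1) = 4 + 1/1 = 5/1
59 + 1/(5/1) = 59 + 1/5 = 296/5

296/5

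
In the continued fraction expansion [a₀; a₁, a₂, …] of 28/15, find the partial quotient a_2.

28 = 1·15 + 13, so a_0 = 1
15 = 1·13 + 2, so a_1 = 1
13 = 6·2 + 1, so a_2 = 6

6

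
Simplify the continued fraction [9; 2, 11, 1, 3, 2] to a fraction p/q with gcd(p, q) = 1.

2095/221

Collapse the nested fraction from the inside out:
Start with 2.
3 + 1/(2/1) = 3 + 1/2 = 7/2
1 + 1/(7/2) = 1 + 2/7 = 9/7
11 + 1/(9/7) = 11 + 7/9 = 106/9
2 + 1/(106/9) = 2 + 9/106 = 221/106
9 + 1/(221/106) = 9 + 106/221 = 2095/221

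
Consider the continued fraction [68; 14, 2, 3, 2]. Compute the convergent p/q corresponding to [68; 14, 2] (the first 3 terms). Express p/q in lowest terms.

1974/29

a_0 = 68: 68/1
a_1 = 14: 953/14
a_2 = 2: 1974/29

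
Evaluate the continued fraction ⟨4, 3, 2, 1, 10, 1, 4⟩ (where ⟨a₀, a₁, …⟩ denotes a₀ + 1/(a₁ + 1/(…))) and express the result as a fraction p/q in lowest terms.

2472/575

a_0 = 4: 4/1
a_1 = 3: 13/3
a_2 = 2: 30/7
a_3 = 1: 43/10
a_4 = 10: 460/107
a_5 = 1: 503/117
a_6 = 4: 2472/575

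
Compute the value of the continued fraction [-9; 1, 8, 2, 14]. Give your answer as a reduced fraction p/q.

-2229/275

Start with 14.
2 + 1/(14/1) = 2 + 1/14 = 29/14
8 + 1/(29/14) = 8 + 14/29 = 246/29
1 + 1/(246/29) = 1 + 29/246 = 275/246
-9 + 1/(275/246) = -9 + 246/275 = -2229/275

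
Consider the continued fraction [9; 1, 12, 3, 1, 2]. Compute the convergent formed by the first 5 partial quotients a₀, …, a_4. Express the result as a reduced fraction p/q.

Work from the innermost term outward:
Start with 1.
3 + 1/(1/1) = 3 + 1/1 = 4/1
12 + 1/(4/1) = 12 + 1/4 = 49/4
1 + 1/(49/4) = 1 + 4/49 = 53/49
9 + 1/(53/49) = 9 + 49/53 = 526/53

526/53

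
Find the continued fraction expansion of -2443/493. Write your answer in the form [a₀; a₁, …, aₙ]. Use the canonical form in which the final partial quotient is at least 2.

⌊-2443/493⌋ = -5, remainder 22
⌊493/22⌋ = 22, remainder 9
⌊22/9⌋ = 2, remainder 4
⌊9/4⌋ = 2, remainder 1
⌊4/1⌋ = 4, remainder 0

[-5; 22, 2, 2, 4]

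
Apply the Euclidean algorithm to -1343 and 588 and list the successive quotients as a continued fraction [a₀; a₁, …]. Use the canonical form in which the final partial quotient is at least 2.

Repeatedly divide and take the remainder:
-1343 = -3·588 + 421, so a_0 = -3
588 = 1·421 + 167, so a_1 = 1
421 = 2·167 + 87, so a_2 = 2
167 = 1·87 + 80, so a_3 = 1
87 = 1·80 + 7, so a_4 = 1
80 = 11·7 + 3, so a_5 = 11
7 = 2·3 + 1, so a_6 = 2
3 = 3·1 + 0, so a_7 = 3

[-3; 1, 2, 1, 1, 11, 2, 3]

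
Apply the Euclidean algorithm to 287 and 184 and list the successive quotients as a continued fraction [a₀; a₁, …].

Run the Euclidean algorithm, recording each quotient:
287 = 1·184 + 103, so a_0 = 1
184 = 1·103 + 81, so a_1 = 1
103 = 1·81 + 22, so a_2 = 1
81 = 3·22 + 15, so a_3 = 3
22 = 1·15 + 7, so a_4 = 1
15 = 2·7 + 1, so a_5 = 2
7 = 7·1 + 0, so a_6 = 7

[1; 1, 1, 3, 1, 2, 7]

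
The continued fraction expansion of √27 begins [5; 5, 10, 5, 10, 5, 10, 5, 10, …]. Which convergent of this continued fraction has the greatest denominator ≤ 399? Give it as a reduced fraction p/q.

1351/260

a_0 = 5: 5/1  (≤ bound)
a_1 = 5: 26/5  (≤ bound)
a_2 = 10: 265/51  (≤ bound)
a_3 = 5: 1351/260  (≤ bound)
a_4 = 10: 13775/2651  (> 399, stop)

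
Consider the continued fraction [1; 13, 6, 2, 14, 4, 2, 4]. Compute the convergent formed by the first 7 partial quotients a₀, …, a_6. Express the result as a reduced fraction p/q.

Build up convergents one term at a time:
a_0 = 1: 1/1
a_1 = 13: 14/13
a_2 = 6: 85/79
a_3 = 2: 184/171
a_4 = 14: 2661/2473
a_5 = 4: 10828/10063
a_6 = 2: 24317/22599

24317/22599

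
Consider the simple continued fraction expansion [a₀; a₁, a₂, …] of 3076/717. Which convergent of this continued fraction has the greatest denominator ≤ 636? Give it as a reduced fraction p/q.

a_0 = 4: 4/1  (≤ bound)
a_1 = 3: 13/3  (≤ bound)
a_2 = 2: 30/7  (≤ bound)
a_3 = 4: 133/31  (≤ bound)
a_4 = 4: 562/131  (≤ bound)
a_5 = 2: 1257/293  (≤ bound)
a_6 = 2: 3076/717  (> 636, stop)

1257/293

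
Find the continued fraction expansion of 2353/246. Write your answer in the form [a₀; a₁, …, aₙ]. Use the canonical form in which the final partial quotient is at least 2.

2353 = 9·246 + 139, so a_0 = 9
246 = 1·139 + 107, so a_1 = 1
139 = 1·107 + 32, so a_2 = 1
107 = 3·32 + 11, so a_3 = 3
32 = 2·11 + 10, so a_4 = 2
11 = 1·10 + 1, so a_5 = 1
10 = 10·1 + 0, so a_6 = 10

[9; 1, 1, 3, 2, 1, 10]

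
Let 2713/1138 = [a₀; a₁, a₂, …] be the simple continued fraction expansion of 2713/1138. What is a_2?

1

Apply division with remainder until the remainder is 0:
2713 = 2·1138 + 437, so a_0 = 2
1138 = 2·437 + 264, so a_1 = 2
437 = 1·264 + 173, so a_2 = 1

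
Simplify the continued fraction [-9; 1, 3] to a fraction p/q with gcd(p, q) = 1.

Start with 3.
1 + 1/(3/1) = 1 + 1/3 = 4/3
-9 + 1/(4/3) = -9 + 3/4 = -33/4

-33/4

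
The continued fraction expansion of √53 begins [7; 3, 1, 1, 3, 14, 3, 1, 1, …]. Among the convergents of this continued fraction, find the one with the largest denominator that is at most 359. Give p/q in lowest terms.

List convergents until the denominator exceeds the bound:
a_0 = 7: 7/1  (≤ bound)
a_1 = 3: 22/3  (≤ bound)
a_2 = 1: 29/4  (≤ bound)
a_3 = 1: 51/7  (≤ bound)
a_4 = 3: 182/25  (≤ bound)
a_5 = 14: 2599/357  (≤ bound)
a_6 = 3: 7979/1096  (> 359, stop)

2599/357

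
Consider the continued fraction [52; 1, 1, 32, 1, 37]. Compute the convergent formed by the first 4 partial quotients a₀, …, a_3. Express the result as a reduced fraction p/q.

3413/65

Collapse the nested fraction from the inside out:
Start with 32.
1 + 1/(32/1) = 1 + 1/32 = 33/32
1 + 1/(33/32) = 1 + 32/33 = 65/33
52 + 1/(65/33) = 52 + 33/65 = 3413/65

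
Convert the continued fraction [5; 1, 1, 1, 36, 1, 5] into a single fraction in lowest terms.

3823/675

Start with 5.
1 + 1/(5/1) = 1 + 1/5 = 6/5
36 + 1/(6/5) = 36 + 5/6 = 221/6
1 + 1/(221/6) = 1 + 6/221 = 227/221
1 + 1/(227/221) = 1 + 221/227 = 448/227
1 + 1/(448/227) = 1 + 227/448 = 675/448
5 + 1/(675/448) = 5 + 448/675 = 3823/675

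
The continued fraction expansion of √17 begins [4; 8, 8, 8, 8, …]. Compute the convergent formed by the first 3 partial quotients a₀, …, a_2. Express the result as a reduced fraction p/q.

268/65

a_0 = 4: 4/1
a_1 = 8: 33/8
a_2 = 8: 268/65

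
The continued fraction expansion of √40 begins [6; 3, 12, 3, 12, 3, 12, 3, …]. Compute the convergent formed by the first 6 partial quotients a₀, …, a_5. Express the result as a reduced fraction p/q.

Use the convergent recurrence hₖ = aₖ·hₖ₋₁ + hₖ₋₂ (and likewise for the denominators kₖ):
a_0 = 6: 6/1
a_1 = 3: 19/3
a_2 = 12: 234/37
a_3 = 3: 721/114
a_4 = 12: 8886/1405
a_5 = 3: 27379/4329

27379/4329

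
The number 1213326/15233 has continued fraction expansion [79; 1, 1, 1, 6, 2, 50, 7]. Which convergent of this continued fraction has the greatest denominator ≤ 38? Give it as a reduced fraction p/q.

a_0 = 79: 79/1  (≤ bound)
a_1 = 1: 80/1  (≤ bound)
a_2 = 1: 159/2  (≤ bound)
a_3 = 1: 239/3  (≤ bound)
a_4 = 6: 1593/20  (≤ bound)
a_5 = 2: 3425/43  (> 38, stop)

1593/20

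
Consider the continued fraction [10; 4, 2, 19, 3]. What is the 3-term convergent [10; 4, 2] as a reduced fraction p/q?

a_0 = 10: 10/1
a_1 = 4: 41/4
a_2 = 2: 92/9

92/9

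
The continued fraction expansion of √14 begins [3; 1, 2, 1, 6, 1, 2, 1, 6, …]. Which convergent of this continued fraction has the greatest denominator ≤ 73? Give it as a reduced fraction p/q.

a_0 = 3: 3/1  (≤ bound)
a_1 = 1: 4/1  (≤ bound)
a_2 = 2: 11/3  (≤ bound)
a_3 = 1: 15/4  (≤ bound)
a_4 = 6: 101/27  (≤ bound)
a_5 = 1: 116/31  (≤ bound)
a_6 = 2: 333/89  (> 73, stop)

116/31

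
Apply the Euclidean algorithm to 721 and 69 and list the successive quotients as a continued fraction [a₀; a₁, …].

[10; 2, 4, 2, 3]

Repeatedly divide and take the remainder:
721 ÷ 69 → quotient 10, remainder 31
69 ÷ 31 → quotient 2, remainder 7
31 ÷ 7 → quotient 4, remainder 3
7 ÷ 3 → quotient 2, remainder 1
3 ÷ 1 → quotient 3, remainder 0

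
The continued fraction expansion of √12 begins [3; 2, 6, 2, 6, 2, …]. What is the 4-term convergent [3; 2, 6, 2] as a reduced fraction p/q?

Build up convergents one term at a time:
a_0 = 3: 3/1
a_1 = 2: 7/2
a_2 = 6: 45/13
a_3 = 2: 97/28

97/28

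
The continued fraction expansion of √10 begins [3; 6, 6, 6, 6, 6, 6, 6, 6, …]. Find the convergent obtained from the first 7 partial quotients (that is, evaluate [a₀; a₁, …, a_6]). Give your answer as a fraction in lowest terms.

Starting at the tail and folding back:
Start with 6.
6 + 1/(6/1) = 6 + 1/6 = 37/6
6 + 1/(37/6) = 6 + 6/37 = 228/37
6 + 1/(228/37) = 6 + 37/228 = 1405/228
6 + 1/(1405/228) = 6 + 228/1405 = 8658/1405
6 + 1/(8658/1405) = 6 + 1405/8658 = 53353/8658
3 + 1/(53353/8658) = 3 + 8658/53353 = 168717/53353

168717/53353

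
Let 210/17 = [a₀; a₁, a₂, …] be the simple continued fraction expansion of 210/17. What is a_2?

1

Repeatedly divide and take the remainder:
210 ÷ 17 → quotient 12, remainder 6
17 ÷ 6 → quotient 2, remainder 5
6 ÷ 5 → quotient 1, remainder 1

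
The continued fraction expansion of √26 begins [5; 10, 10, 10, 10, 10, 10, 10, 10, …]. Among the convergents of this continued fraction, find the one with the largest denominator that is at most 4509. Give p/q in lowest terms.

5201/1020

a_0 = 5: 5/1  (≤ bound)
a_1 = 10: 51/10  (≤ bound)
a_2 = 10: 515/101  (≤ bound)
a_3 = 10: 5201/1020  (≤ bound)
a_4 = 10: 52525/10301  (> 4509, stop)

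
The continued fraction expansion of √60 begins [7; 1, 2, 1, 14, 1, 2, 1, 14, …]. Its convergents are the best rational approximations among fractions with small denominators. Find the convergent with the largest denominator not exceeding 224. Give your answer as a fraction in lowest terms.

1433/185

a_0 = 7: 7/1  (≤ bound)
a_1 = 1: 8/1  (≤ bound)
a_2 = 2: 23/3  (≤ bound)
a_3 = 1: 31/4  (≤ bound)
a_4 = 14: 457/59  (≤ bound)
a_5 = 1: 488/63  (≤ bound)
a_6 = 2: 1433/185  (≤ bound)
a_7 = 1: 1921/248  (> 224, stop)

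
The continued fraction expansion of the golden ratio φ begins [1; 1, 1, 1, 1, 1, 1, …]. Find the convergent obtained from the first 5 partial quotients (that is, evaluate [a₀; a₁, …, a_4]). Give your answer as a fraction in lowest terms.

8/5

Start with 1.
1 + 1/(1/1) = 1 + 1/1 = 2/1
1 + 1/(2/1) = 1 + 1/2 = 3/2
1 + 1/(3/2) = 1 + 2/3 = 5/3
1 + 1/(5/3) = 1 + 3/5 = 8/5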